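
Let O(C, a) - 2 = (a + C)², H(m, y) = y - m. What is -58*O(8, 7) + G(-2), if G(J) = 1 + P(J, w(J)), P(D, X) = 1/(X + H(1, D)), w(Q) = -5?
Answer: -105321/8 ≈ -13165.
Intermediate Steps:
P(D, X) = 1/(-1 + D + X) (P(D, X) = 1/(X + (D - 1*1)) = 1/(X + (D - 1)) = 1/(X + (-1 + D)) = 1/(-1 + D + X))
G(J) = 1 + 1/(-6 + J) (G(J) = 1 + 1/(-1 + J - 5) = 1 + 1/(-6 + J))
O(C, a) = 2 + (C + a)² (O(C, a) = 2 + (a + C)² = 2 + (C + a)²)
-58*O(8, 7) + G(-2) = -58*(2 + (8 + 7)²) + (-5 - 2)/(-6 - 2) = -58*(2 + 15²) - 7/(-8) = -58*(2 + 225) - ⅛*(-7) = -58*227 + 7/8 = -13166 + 7/8 = -105321/8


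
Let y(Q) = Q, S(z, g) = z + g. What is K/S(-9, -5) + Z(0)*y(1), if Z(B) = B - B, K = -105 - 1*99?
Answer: 102/7 ≈ 14.571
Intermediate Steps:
S(z, g) = g + z
K = -204 (K = -105 - 99 = -204)
Z(B) = 0
K/S(-9, -5) + Z(0)*y(1) = -204/(-5 - 9) + 0*1 = -204/(-14) + 0 = -204*(-1/14) + 0 = 102/7 + 0 = 102/7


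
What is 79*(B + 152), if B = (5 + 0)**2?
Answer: 13983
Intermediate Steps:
B = 25 (B = 5**2 = 25)
79*(B + 152) = 79*(25 + 152) = 79*177 = 13983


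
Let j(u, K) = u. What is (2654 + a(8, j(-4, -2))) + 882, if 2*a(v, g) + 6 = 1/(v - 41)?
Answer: 233177/66 ≈ 3533.0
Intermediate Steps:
a(v, g) = -3 + 1/(2*(-41 + v)) (a(v, g) = -3 + 1/(2*(v - 41)) = -3 + 1/(2*(-41 + v)))
(2654 + a(8, j(-4, -2))) + 882 = (2654 + (247 - 6*8)/(2*(-41 + 8))) + 882 = (2654 + (½)*(247 - 48)/(-33)) + 882 = (2654 + (½)*(-1/33)*199) + 882 = (2654 - 199/66) + 882 = 174965/66 + 882 = 233177/66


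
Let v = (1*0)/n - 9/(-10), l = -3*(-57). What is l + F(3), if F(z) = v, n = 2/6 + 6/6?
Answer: 1719/10 ≈ 171.90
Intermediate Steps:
n = 4/3 (n = 2*(1/6) + 6*(1/6) = 1/3 + 1 = 4/3 ≈ 1.3333)
l = 171
v = 9/10 (v = (1*0)/(4/3) - 9/(-10) = 0*(3/4) - 9*(-1/10) = 0 + 9/10 = 9/10 ≈ 0.90000)
F(z) = 9/10
l + F(3) = 171 + 9/10 = 1719/10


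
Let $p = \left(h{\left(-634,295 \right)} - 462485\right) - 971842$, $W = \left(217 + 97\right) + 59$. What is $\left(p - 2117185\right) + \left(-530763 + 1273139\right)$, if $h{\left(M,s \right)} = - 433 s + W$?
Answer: $-2936498$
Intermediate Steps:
$W = 373$ ($W = 314 + 59 = 373$)
$h{\left(M,s \right)} = 373 - 433 s$ ($h{\left(M,s \right)} = - 433 s + 373 = 373 - 433 s$)
$p = -1561689$ ($p = \left(\left(373 - 127735\right) - 462485\right) - 971842 = \left(-127362 - 462485\right) - 971842 = -589847 - 971842 = -1561689$)
$\left(p - 2117185\right) + \left(-530763 + 1273139\right) = \left(-1561689 - 2117185\right) + \left(-530763 + 1273139\right) = -3678874 + 742376 = -2936498$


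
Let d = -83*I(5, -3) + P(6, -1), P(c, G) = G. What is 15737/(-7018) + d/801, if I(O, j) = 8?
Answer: -17272307/5621418 ≈ -3.0726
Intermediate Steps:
d = -665 (d = -83*8 - 1 = -664 - 1 = -665)
15737/(-7018) + d/801 = 15737/(-7018) - 665/801 = 15737*(-1/7018) - 665*1/801 = -15737/7018 - 665/801 = -17272307/5621418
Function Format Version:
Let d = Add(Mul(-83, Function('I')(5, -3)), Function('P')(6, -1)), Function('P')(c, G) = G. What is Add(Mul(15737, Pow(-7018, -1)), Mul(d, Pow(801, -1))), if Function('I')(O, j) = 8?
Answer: Rational(-17272307, 5621418) ≈ -3.0726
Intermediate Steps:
d = -665 (d = Add(Mul(-83, 8), -1) = Add(-664, -1) = -665)
Add(Mul(15737, Pow(-7018, -1)), Mul(d, Pow(801, -1))) = Add(Mul(15737, Pow(-7018, -1)), Mul(-665, Pow(801, -1))) = Add(Mul(15737, Rational(-1, 7018)), Mul(-665, Rational(1, 801))) = Add(Rational(-15737, 7018), Rational(-665, 801)) = Rational(-17272307, 5621418)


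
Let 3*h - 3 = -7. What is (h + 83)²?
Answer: 60025/9 ≈ 6669.4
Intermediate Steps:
h = -4/3 (h = 1 + (⅓)*(-7) = 1 - 7/3 = -4/3 ≈ -1.3333)
(h + 83)² = (-4/3 + 83)² = (245/3)² = 60025/9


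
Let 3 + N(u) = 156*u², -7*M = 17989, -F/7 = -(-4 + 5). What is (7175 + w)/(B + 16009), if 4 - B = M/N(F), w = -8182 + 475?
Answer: -7113771/214126330 ≈ -0.033222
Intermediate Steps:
w = -7707
F = 7 (F = -(-7)*(-4 + 5) = -(-7) = -7*(-1) = 7)
M = -17989/7 (M = -⅐*17989 = -17989/7 ≈ -2569.9)
N(u) = -3 + 156*u²
B = 231937/53487 (B = 4 - (-17989)/(7*(-3 + 156*7²)) = 4 - (-17989)/(7*(-3 + 156*49)) = 4 - (-17989)/(7*(-3 + 7644)) = 4 - (-17989)/(7*7641) = 4 - 1*(-17989/53487) = 4 + 17989/53487 = 231937/53487 ≈ 4.3363)
(7175 + w)/(B + 16009) = (7175 - 7707)/(231937/53487 + 16009) = -532/856505320/53487 = -532*53487/856505320 = -7113771/214126330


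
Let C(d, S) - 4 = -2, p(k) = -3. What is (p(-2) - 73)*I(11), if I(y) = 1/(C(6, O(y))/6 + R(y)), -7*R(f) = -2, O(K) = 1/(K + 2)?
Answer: -1596/13 ≈ -122.77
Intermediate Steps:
O(K) = 1/(2 + K)
C(d, S) = 2 (C(d, S) = 4 - 2 = 2)
R(f) = 2/7 (R(f) = -⅐*(-2) = 2/7)
I(y) = 21/13 (I(y) = 1/(2/6 + 2/7) = 1/(2*(⅙) + 2/7) = 1/(⅓ + 2/7) = 1/(13/21) = 21/13)
(p(-2) - 73)*I(11) = (-3 - 73)*(21/13) = -76*21/13 = -1596/13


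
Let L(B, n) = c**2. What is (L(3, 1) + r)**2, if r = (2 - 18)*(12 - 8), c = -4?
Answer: 2304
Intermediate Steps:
L(B, n) = 16 (L(B, n) = (-4)**2 = 16)
r = -64 (r = -16*4 = -64)
(L(3, 1) + r)**2 = (16 - 64)**2 = (-48)**2 = 2304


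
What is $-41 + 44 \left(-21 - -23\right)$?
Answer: $47$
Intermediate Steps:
$-41 + 44 \left(-21 - -23\right) = -41 + 44 \left(-21 + 23\right) = -41 + 44 \cdot 2 = -41 + 88 = 47$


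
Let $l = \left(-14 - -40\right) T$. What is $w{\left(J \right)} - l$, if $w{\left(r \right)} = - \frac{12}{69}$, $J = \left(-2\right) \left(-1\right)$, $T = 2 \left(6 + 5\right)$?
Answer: $- \frac{13160}{23} \approx -572.17$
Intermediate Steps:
$T = 22$ ($T = 2 \cdot 11 = 22$)
$J = 2$
$w{\left(r \right)} = - \frac{4}{23}$ ($w{\left(r \right)} = \left(-12\right) \frac{1}{69} = - \frac{4}{23}$)
$l = 572$ ($l = \left(-14 - -40\right) 22 = \left(-14 + 40\right) 22 = 26 \cdot 22 = 572$)
$w{\left(J \right)} - l = - \frac{4}{23} - 572 = - \frac{13160}{23}$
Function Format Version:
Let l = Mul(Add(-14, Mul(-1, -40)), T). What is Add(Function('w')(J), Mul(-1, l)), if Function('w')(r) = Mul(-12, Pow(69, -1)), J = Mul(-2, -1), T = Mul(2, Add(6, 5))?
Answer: Rational(-13160, 23) ≈ -572.17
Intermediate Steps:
T = 22 (T = Mul(2, 11) = 22)
J = 2
Function('w')(r) = Rational(-4, 23) (Function('w')(r) = Mul(-12, Rational(1, 69)) = Rational(-4, 23))
l = 572 (l = Mul(Add(-14, Mul(-1, -40)), 22) = Mul(Add(-14, 40), 22) = Mul(26, 22) = 572)
Add(Function('w')(J), Mul(-1, l)) = Add(Rational(-4, 23), Mul(-1, 572)) = Add(Rational(-4, 23), -572) = Rational(-13160, 23)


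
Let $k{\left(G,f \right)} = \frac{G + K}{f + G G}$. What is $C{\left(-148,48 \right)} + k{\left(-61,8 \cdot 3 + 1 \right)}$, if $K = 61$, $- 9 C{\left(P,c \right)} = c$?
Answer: $- \frac{16}{3} \approx -5.3333$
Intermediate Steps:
$C{\left(P,c \right)} = - \frac{c}{9}$
$k{\left(G,f \right)} = \frac{61 + G}{f + G^{2}}$ ($k{\left(G,f \right)} = \frac{G + 61}{f + G G} = \frac{61 + G}{f + G^{2}}$)
$C{\left(-148,48 \right)} + k{\left(-61,8 \cdot 3 + 1 \right)} = \left(- \frac{1}{9}\right) 48 + \frac{61 - 61}{\left(8 \cdot 3 + 1\right) + \left(-61\right)^{2}} = - \frac{16}{3} + \frac{1}{\left(24 + 1\right) + 3721} \cdot 0 = - \frac{16}{3} + \frac{1}{25 + 3721} \cdot 0 = - \frac{16}{3} + \frac{1}{3746} \cdot 0 = - \frac{16}{3} + 0 = - \frac{16}{3}$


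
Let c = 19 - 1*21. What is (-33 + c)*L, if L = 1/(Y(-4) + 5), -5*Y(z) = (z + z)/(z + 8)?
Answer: -175/27 ≈ -6.4815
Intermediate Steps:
Y(z) = -2*z/(5*(8 + z)) (Y(z) = -(z + z)/(5*(z + 8)) = -2*z/(5*(8 + z)))
L = 5/27 (L = 1/(-2*(-4)/(40 + 5*(-4)) + 5) = 1/(-2*(-4)/(40 - 20) + 5) = 1/(-2*(-4)/20 + 5) = 1/(-2*(-4)*1/20 + 5) = 1/(⅖ + 5) = 1/(27/5) = 5/27 ≈ 0.18519)
c = -2 (c = 19 - 21 = -2)
(-33 + c)*L = (-33 - 2)*(5/27) = -35*5/27 = -175/27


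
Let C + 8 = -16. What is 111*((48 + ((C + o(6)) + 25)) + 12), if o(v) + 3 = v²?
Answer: 10434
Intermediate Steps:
C = -24 (C = -8 - 16 = -24)
o(v) = -3 + v²
111*((48 + ((C + o(6)) + 25)) + 12) = 111*((48 + ((-24 + (-3 + 6²)) + 25)) + 12) = 111*((48 + ((-24 + (-3 + 36)) + 25)) + 12) = 111*((48 + ((-24 + 33) + 25)) + 12) = 111*((48 + (9 + 25)) + 12) = 111*((48 + 34) + 12) = 111*(82 + 12) = 111*94 = 10434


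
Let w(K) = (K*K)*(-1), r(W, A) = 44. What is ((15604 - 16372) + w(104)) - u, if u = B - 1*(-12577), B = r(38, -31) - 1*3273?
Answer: -20932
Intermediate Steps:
w(K) = -K² (w(K) = K²*(-1) = -K²)
B = -3229 (B = 44 - 1*3273 = 44 - 3273 = -3229)
u = 9348 (u = -3229 - 1*(-12577) = -3229 + 12577 = 9348)
((15604 - 16372) + w(104)) - u = ((15604 - 16372) - 1*104²) - 1*9348 = (-768 - 1*10816) - 9348 = (-768 - 10816) - 9348 = -11584 - 9348 = -20932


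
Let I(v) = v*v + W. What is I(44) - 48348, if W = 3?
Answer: -46409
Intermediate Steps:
I(v) = 3 + v**2 (I(v) = v*v + 3 = v**2 + 3 = 3 + v**2)
I(44) - 48348 = (3 + 44**2) - 48348 = (3 + 1936) - 48348 = 1939 - 48348 = -46409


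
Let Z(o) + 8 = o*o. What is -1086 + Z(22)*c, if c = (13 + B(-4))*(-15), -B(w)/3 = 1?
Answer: -72486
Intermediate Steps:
B(w) = -3 (B(w) = -3*1 = -3)
Z(o) = -8 + o² (Z(o) = -8 + o*o = -8 + o²)
c = -150 (c = (13 - 3)*(-15) = 10*(-15) = -150)
-1086 + Z(22)*c = -1086 + (-8 + 22²)*(-150) = -1086 + (-8 + 484)*(-150) = -1086 + 476*(-150) = -1086 - 71400 = -72486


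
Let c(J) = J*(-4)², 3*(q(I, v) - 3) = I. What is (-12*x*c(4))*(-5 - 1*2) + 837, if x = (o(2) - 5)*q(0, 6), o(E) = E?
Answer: -47547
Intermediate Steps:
q(I, v) = 3 + I/3
x = -9 (x = (2 - 5)*(3 + (⅓)*0) = -3*(3 + 0) = -3*3 = -9)
c(J) = 16*J (c(J) = J*16 = 16*J)
(-12*x*c(4))*(-5 - 1*2) + 837 = (-(-108)*16*4)*(-5 - 1*2) + 837 = (-(-108)*64)*(-5 - 2) + 837 = -12*(-576)*(-7) + 837 = 6912*(-7) + 837 = -48384 + 837 = -47547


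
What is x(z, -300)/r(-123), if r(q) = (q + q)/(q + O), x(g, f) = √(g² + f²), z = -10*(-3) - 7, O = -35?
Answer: 79*√90529/123 ≈ 193.25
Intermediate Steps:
z = 23 (z = 30 - 7 = 23)
x(g, f) = √(f² + g²)
r(q) = 2*q/(-35 + q) (r(q) = (q + q)/(q - 35) = (2*q)/(-35 + q) = 2*q/(-35 + q))
x(z, -300)/r(-123) = √((-300)² + 23²)/((2*(-123)/(-35 - 123))) = √(90000 + 529)/((2*(-123)/(-158))) = √90529/((2*(-123)*(-1/158))) = √90529/(123/79) = √90529*(79/123) = 79*√90529/123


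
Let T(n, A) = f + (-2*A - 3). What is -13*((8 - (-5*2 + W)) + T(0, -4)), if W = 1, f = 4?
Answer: -338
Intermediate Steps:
T(n, A) = 1 - 2*A (T(n, A) = 4 + (-2*A - 3) = 4 + (-3 - 2*A) = 1 - 2*A)
-13*((8 - (-5*2 + W)) + T(0, -4)) = -13*((8 - (-5*2 + 1)) + (1 - 2*(-4))) = -13*((8 - (-10 + 1)) + (1 + 8)) = -13*((8 - 1*(-9)) + 9) = -13*((8 + 9) + 9) = -13*(17 + 9) = -13*26 = -338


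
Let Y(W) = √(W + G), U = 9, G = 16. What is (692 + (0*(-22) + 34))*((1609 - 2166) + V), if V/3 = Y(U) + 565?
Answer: 837078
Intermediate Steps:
Y(W) = √(16 + W) (Y(W) = √(W + 16) = √(16 + W))
V = 1710 (V = 3*(√(16 + 9) + 565) = 3*(√25 + 565) = 3*(5 + 565) = 3*570 = 1710)
(692 + (0*(-22) + 34))*((1609 - 2166) + V) = (692 + (0*(-22) + 34))*((1609 - 2166) + 1710) = (692 + (0 + 34))*(-557 + 1710) = (692 + 34)*1153 = 726*1153 = 837078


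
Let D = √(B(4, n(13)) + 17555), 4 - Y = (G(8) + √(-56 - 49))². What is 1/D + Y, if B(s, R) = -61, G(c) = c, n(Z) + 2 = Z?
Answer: 45 + √17494/17494 - 16*I*√105 ≈ 45.008 - 163.95*I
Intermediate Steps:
n(Z) = -2 + Z
Y = 4 - (8 + I*√105)² (Y = 4 - (8 + √(-56 - 49))² = 4 - (8 + √(-105))² = 4 - (8 + I*√105)² ≈ 45.0 - 163.95*I)
D = √17494 (D = √(-61 + 17555) = √17494 ≈ 132.26)
1/D + Y = 1/(√17494) + (45 - 16*I*√105) = √17494/17494 + (45 - 16*I*√105) = 45 + √17494/17494 - 16*I*√105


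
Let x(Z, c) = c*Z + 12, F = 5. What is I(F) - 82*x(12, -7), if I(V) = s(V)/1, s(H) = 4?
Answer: 5908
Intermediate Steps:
x(Z, c) = 12 + Z*c (x(Z, c) = Z*c + 12 = 12 + Z*c)
I(V) = 4 (I(V) = 4/1 = 4*1 = 4)
I(F) - 82*x(12, -7) = 4 - 82*(12 + 12*(-7)) = 4 - 82*(12 - 84) = 4 - 82*(-72) = 4 + 5904 = 5908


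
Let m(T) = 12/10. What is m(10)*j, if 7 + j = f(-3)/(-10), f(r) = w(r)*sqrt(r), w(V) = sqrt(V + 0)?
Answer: -201/25 ≈ -8.0400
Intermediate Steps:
w(V) = sqrt(V)
m(T) = 6/5 (m(T) = 12*(1/10) = 6/5)
f(r) = r (f(r) = sqrt(r)*sqrt(r) = r)
j = -67/10 (j = -7 - 3/(-10) = -7 - 3*(-1/10) = -7 + 3/10 = -67/10 ≈ -6.7000)
m(10)*j = (6/5)*(-67/10) = -201/25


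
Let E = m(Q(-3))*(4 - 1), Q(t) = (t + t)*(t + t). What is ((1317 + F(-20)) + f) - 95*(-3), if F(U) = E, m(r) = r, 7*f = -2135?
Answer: 1405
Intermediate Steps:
Q(t) = 4*t² (Q(t) = (2*t)*(2*t) = 4*t²)
f = -305 (f = (⅐)*(-2135) = -305)
E = 108 (E = (4*(-3)²)*(4 - 1) = (4*9)*3 = 36*3 = 108)
F(U) = 108
((1317 + F(-20)) + f) - 95*(-3) = ((1317 + 108) - 305) - 95*(-3) = (1425 - 305) + 285 = 1120 + 285 = 1405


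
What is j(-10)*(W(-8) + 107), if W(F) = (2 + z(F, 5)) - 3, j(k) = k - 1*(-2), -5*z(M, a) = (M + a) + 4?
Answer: -4232/5 ≈ -846.40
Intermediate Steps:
z(M, a) = -4/5 - M/5 - a/5 (z(M, a) = -((M + a) + 4)/5 = -(4 + M + a)/5 = -4/5 - M/5 - a/5)
j(k) = 2 + k (j(k) = k + 2 = 2 + k)
W(F) = -14/5 - F/5 (W(F) = (2 + (-4/5 - F/5 - 1/5*5)) - 3 = (2 + (-4/5 - F/5 - 1)) - 3 = (2 + (-9/5 - F/5)) - 3 = (1/5 - F/5) - 3 = -14/5 - F/5)
j(-10)*(W(-8) + 107) = (2 - 10)*((-14/5 - 1/5*(-8)) + 107) = -8*((-14/5 + 8/5) + 107) = -8*(-6/5 + 107) = -8*529/5 = -4232/5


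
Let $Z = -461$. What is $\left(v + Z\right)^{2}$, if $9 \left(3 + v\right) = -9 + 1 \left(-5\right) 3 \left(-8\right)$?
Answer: $\frac{1836025}{9} \approx 2.04 \cdot 10^{5}$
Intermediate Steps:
$v = \frac{28}{3}$ ($v = -3 + \frac{-9 + 1 \left(-5\right) 3 \left(-8\right)}{9} = -3 + \frac{-9 + \left(-5\right) 3 \left(-8\right)}{9} = -3 + \frac{-9 - -120}{9} = -3 + \frac{-9 + 120}{9} = -3 + \frac{1}{9} \cdot 111 = -3 + \frac{37}{3} = \frac{28}{3} \approx 9.3333$)
$\left(v + Z\right)^{2} = \left(\frac{28}{3} - 461\right)^{2} = \left(- \frac{1355}{3}\right)^{2} = \frac{1836025}{9}$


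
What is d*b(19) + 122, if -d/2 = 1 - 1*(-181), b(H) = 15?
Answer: -5338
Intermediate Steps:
d = -364 (d = -2*(1 - 1*(-181)) = -2*(1 + 181) = -2*182 = -364)
d*b(19) + 122 = -364*15 + 122 = -5460 + 122 = -5338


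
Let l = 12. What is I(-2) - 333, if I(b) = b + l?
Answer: -323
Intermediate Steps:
I(b) = 12 + b (I(b) = b + 12 = 12 + b)
I(-2) - 333 = (12 - 2) - 333 = 10 - 333 = -323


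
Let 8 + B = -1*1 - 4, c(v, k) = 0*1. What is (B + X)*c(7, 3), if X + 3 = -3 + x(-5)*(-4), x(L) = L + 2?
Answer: 0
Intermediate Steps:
x(L) = 2 + L
c(v, k) = 0
X = 6 (X = -3 + (-3 + (2 - 5)*(-4)) = -3 + (-3 - 3*(-4)) = -3 + (-3 + 12) = -3 + 9 = 6)
B = -13 (B = -8 + (-1*1 - 4) = -8 + (-1 - 4) = -8 - 5 = -13)
(B + X)*c(7, 3) = (-13 + 6)*0 = -7*0 = 0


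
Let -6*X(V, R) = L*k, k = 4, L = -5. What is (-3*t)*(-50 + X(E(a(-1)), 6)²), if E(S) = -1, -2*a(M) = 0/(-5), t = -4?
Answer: -1400/3 ≈ -466.67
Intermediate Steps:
a(M) = 0 (a(M) = -0/(-5) = -0*(-1)/5 = -½*0 = 0)
X(V, R) = 10/3 (X(V, R) = -(-5)*4/6 = -⅙*(-20) = 10/3)
(-3*t)*(-50 + X(E(a(-1)), 6)²) = (-3*(-4))*(-50 + (10/3)²) = 12*(-50 + 100/9) = 12*(-350/9) = -1400/3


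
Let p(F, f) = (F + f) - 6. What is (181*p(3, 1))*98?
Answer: -35476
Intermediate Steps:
p(F, f) = -6 + F + f
(181*p(3, 1))*98 = (181*(-6 + 3 + 1))*98 = (181*(-2))*98 = -362*98 = -35476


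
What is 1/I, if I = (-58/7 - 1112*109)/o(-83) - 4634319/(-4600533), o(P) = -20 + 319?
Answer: -65502827/26489231485 ≈ -0.0024728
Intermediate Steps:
o(P) = 299
I = -26489231485/65502827 (I = (-58/7 - 1112*109)/299 - 4634319/(-4600533) = ((⅐)*(-58) - 121208)*(1/299) - 4634319*(-1/4600533) = (-58/7 - 121208)*(1/299) + 1544773/1533511 = -848514/7*1/299 + 1544773/1533511 = -848514/2093 + 1544773/1533511 = -26489231485/65502827 ≈ -404.40)
1/I = 1/(-26489231485/65502827) = -65502827/26489231485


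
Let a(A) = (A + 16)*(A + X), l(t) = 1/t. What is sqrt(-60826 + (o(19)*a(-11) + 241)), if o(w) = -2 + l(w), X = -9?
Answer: I*sqrt(21800885)/19 ≈ 245.74*I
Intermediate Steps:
l(t) = 1/t
a(A) = (-9 + A)*(16 + A) (a(A) = (A + 16)*(A - 9) = (16 + A)*(-9 + A) = (-9 + A)*(16 + A))
o(w) = -2 + 1/w
sqrt(-60826 + (o(19)*a(-11) + 241)) = sqrt(-60826 + ((-2 + 1/19)*(-144 + (-11)**2 + 7*(-11)) + 241)) = sqrt(-60826 + ((-2 + 1/19)*(-144 + 121 - 77) + 241)) = sqrt(-60826 + (-37/19*(-100) + 241)) = sqrt(-60826 + (3700/19 + 241)) = sqrt(-60826 + 8279/19) = sqrt(-1147415/19) = I*sqrt(21800885)/19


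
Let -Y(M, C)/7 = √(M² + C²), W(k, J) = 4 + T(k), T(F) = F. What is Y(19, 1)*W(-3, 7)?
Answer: -7*√362 ≈ -133.18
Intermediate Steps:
W(k, J) = 4 + k
Y(M, C) = -7*√(C² + M²) (Y(M, C) = -7*√(M² + C²) = -7*√(C² + M²))
Y(19, 1)*W(-3, 7) = (-7*√(1² + 19²))*(4 - 3) = -7*√(1 + 361)*1 = -7*√362*1 = -7*√362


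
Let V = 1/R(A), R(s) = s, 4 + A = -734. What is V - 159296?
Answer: -117560449/738 ≈ -1.5930e+5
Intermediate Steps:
A = -738 (A = -4 - 734 = -738)
V = -1/738 (V = 1/(-738) = -1/738 ≈ -0.0013550)
V - 159296 = -1/738 - 159296 = -117560449/738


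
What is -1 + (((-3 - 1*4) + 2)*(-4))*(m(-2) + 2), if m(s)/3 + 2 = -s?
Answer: 39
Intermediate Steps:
m(s) = -6 - 3*s (m(s) = -6 + 3*(-s) = -6 - 3*s)
-1 + (((-3 - 1*4) + 2)*(-4))*(m(-2) + 2) = -1 + (((-3 - 1*4) + 2)*(-4))*((-6 - 3*(-2)) + 2) = -1 + (((-3 - 4) + 2)*(-4))*((-6 + 6) + 2) = -1 + ((-7 + 2)*(-4))*(0 + 2) = -1 - 5*(-4)*2 = -1 + 20*2 = -1 + 40 = 39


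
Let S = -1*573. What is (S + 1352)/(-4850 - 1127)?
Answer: -779/5977 ≈ -0.13033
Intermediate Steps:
S = -573
(S + 1352)/(-4850 - 1127) = (-573 + 1352)/(-4850 - 1127) = 779/(-5977) = 779*(-1/5977) = -779/5977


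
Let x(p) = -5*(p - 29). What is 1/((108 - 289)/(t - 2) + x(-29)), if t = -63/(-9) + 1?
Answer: 6/1559 ≈ 0.0038486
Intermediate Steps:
x(p) = 145 - 5*p (x(p) = -5*(-29 + p) = 145 - 5*p)
t = 8 (t = -63*(-1)/9 + 1 = -7*(-1) + 1 = 7 + 1 = 8)
1/((108 - 289)/(t - 2) + x(-29)) = 1/((108 - 289)/(8 - 2) + (145 - 5*(-29))) = 1/(-181/6 + (145 + 145)) = 1/(-181*⅙ + 290) = 1/(-181/6 + 290) = 1/(1559/6) = 6/1559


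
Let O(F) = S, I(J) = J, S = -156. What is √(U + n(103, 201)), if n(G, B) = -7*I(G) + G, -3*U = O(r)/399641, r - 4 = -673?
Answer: I*√98702569267126/399641 ≈ 24.86*I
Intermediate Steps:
r = -669 (r = 4 - 673 = -669)
O(F) = -156
U = 52/399641 (U = -(-52)/399641 = -⅓*(-156/399641) = 52/399641 ≈ 0.00013012)
n(G, B) = -6*G (n(G, B) = -7*G + G = -6*G)
√(U + n(103, 201)) = √(52/399641 - 6*103) = √(52/399641 - 618) = √(-246978086/399641) = I*√98702569267126/399641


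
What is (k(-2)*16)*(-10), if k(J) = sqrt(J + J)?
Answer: -320*I ≈ -320.0*I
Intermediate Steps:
k(J) = sqrt(2)*sqrt(J) (k(J) = sqrt(2*J) = sqrt(2)*sqrt(J))
(k(-2)*16)*(-10) = ((sqrt(2)*sqrt(-2))*16)*(-10) = ((sqrt(2)*(I*sqrt(2)))*16)*(-10) = ((2*I)*16)*(-10) = (32*I)*(-10) = -320*I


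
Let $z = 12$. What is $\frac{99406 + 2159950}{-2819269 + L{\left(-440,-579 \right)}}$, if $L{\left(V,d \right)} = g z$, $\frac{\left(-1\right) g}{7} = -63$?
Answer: $- \frac{2259356}{2813977} \approx -0.80291$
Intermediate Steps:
$g = 441$ ($g = \left(-7\right) \left(-63\right) = 441$)
$L{\left(V,d \right)} = 5292$ ($L{\left(V,d \right)} = 441 \cdot 12 = 5292$)
$\frac{99406 + 2159950}{-2819269 + L{\left(-440,-579 \right)}} = \frac{99406 + 2159950}{-2819269 + 5292} = \frac{2259356}{-2813977} = 2259356 \left(- \frac{1}{2813977}\right) = - \frac{2259356}{2813977}$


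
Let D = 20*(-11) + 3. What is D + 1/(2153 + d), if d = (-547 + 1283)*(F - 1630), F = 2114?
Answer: -77767808/358377 ≈ -217.00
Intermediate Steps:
d = 356224 (d = (-547 + 1283)*(2114 - 1630) = 736*484 = 356224)
D = -217 (D = -220 + 3 = -217)
D + 1/(2153 + d) = -217 + 1/(2153 + 356224) = -217 + 1/358377 = -77767808/358377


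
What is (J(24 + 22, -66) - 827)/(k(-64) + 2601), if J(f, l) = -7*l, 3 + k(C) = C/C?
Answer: -365/2599 ≈ -0.14044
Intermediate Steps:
k(C) = -2 (k(C) = -3 + C/C = -3 + 1 = -2)
(J(24 + 22, -66) - 827)/(k(-64) + 2601) = (-7*(-66) - 827)/(-2 + 2601) = (462 - 827)/2599 = -365*1/2599 = -365/2599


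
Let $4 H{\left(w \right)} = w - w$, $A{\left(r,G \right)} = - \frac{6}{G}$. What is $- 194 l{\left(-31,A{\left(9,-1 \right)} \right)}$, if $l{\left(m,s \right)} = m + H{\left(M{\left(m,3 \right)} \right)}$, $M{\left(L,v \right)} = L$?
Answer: $6014$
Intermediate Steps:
$H{\left(w \right)} = 0$ ($H{\left(w \right)} = \frac{w - w}{4} = \frac{1}{4} \cdot 0 = 0$)
$l{\left(m,s \right)} = m$ ($l{\left(m,s \right)} = m + 0 = m$)
$- 194 l{\left(-31,A{\left(9,-1 \right)} \right)} = \left(-194\right) \left(-31\right) = 6014$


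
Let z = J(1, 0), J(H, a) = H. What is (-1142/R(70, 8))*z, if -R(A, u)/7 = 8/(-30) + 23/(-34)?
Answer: -582420/3367 ≈ -172.98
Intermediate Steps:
R(A, u) = 3367/510 (R(A, u) = -7*(8/(-30) + 23/(-34)) = -7*(8*(-1/30) + 23*(-1/34)) = -7*(-4/15 - 23/34) = -7*(-481/510) = 3367/510)
z = 1
(-1142/R(70, 8))*z = -1142/3367/510*1 = -1142*510/3367*1 = -582420/3367*1 = -582420/3367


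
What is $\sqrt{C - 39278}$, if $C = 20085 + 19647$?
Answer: $\sqrt{454} \approx 21.307$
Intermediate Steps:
$C = 39732$
$\sqrt{C - 39278} = \sqrt{39732 - 39278} = \sqrt{454}$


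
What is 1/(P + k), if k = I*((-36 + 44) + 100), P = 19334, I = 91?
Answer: 1/29162 ≈ 3.4291e-5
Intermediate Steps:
k = 9828 (k = 91*((-36 + 44) + 100) = 91*(8 + 100) = 91*108 = 9828)
1/(P + k) = 1/(19334 + 9828) = 1/29162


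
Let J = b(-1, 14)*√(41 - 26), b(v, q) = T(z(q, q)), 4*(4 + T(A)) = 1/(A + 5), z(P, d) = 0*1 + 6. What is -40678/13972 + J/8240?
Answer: -20339/6986 - 35*√15/72512 ≈ -2.9133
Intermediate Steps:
z(P, d) = 6 (z(P, d) = 0 + 6 = 6)
T(A) = -4 + 1/(4*(5 + A)) (T(A) = -4 + 1/(4*(A + 5)) = -4 + 1/(4*(5 + A)))
b(v, q) = -175/44 (b(v, q) = (-79 - 16*6)/(4*(5 + 6)) = (¼)*(-79 - 96)/11 = (¼)*(1/11)*(-175) = -175/44)
J = -175*√15/44 (J = -175*√(41 - 26)/44 = -175*√15/44 ≈ -15.404)
-40678/13972 + J/8240 = -40678/13972 - 175*√15/44/8240 = -40678*1/13972 - 175*√15/44*(1/8240) = -20339/6986 - 35*√15/72512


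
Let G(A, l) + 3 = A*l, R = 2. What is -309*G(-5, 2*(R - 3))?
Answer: -2163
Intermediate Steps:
G(A, l) = -3 + A*l
-309*G(-5, 2*(R - 3)) = -309*(-3 - 10*(2 - 3)) = -309*(-3 - 10*(-1)) = -309*(-3 - 5*(-2)) = -309*(-3 + 10) = -309*7 = -2163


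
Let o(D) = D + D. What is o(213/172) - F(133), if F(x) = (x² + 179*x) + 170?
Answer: -3583063/86 ≈ -41664.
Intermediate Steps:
o(D) = 2*D
F(x) = 170 + x² + 179*x
o(213/172) - F(133) = 2*(213/172) - (170 + 133² + 179*133) = 2*(213*(1/172)) - (170 + 17689 + 23807) = 2*(213/172) - 1*41666 = 213/86 - 41666 = -3583063/86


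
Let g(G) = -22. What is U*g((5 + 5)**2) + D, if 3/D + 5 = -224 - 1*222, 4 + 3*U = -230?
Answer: 773913/451 ≈ 1716.0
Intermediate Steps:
U = -78 (U = -4/3 + (1/3)*(-230) = -4/3 - 230/3 = -78)
D = -3/451 (D = 3/(-5 + (-224 - 1*222)) = 3/(-5 + (-224 - 222)) = 3/(-5 - 446) = 3/(-451) = 3*(-1/451) = -3/451 ≈ -0.0066519)
U*g((5 + 5)**2) + D = -78*(-22) - 3/451 = 1716 - 3/451 = 773913/451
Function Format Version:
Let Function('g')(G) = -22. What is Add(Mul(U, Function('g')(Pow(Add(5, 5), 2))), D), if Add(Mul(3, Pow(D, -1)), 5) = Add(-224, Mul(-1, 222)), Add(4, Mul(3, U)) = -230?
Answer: Rational(773913, 451) ≈ 1716.0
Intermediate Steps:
U = -78 (U = Add(Rational(-4, 3), Mul(Rational(1, 3), -230)) = Add(Rational(-4, 3), Rational(-230, 3)) = -78)
D = Rational(-3, 451) (D = Mul(3, Pow(Add(-5, Add(-224, Mul(-1, 222))), -1)) = Mul(3, Pow(Add(-5, Add(-224, -222)), -1)) = Mul(3, Pow(Add(-5, -446), -1)) = Mul(3, Pow(-451, -1)) = Mul(3, Rational(-1, 451)) = Rational(-3, 451) ≈ -0.0066519)
Add(Mul(U, Function('g')(Pow(Add(5, 5), 2))), D) = Add(Mul(-78, -22), Rational(-3, 451)) = Add(1716, Rational(-3, 451)) = Rational(773913, 451)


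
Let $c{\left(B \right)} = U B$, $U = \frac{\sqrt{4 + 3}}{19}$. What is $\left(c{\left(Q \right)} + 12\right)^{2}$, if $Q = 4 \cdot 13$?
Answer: $\frac{70912}{361} + \frac{1248 \sqrt{7}}{19} \approx 370.22$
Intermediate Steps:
$Q = 52$
$U = \frac{\sqrt{7}}{19}$ ($U = \sqrt{7} \cdot \frac{1}{19} = \frac{\sqrt{7}}{19} \approx 0.13925$)
$c{\left(B \right)} = \frac{B \sqrt{7}}{19}$ ($c{\left(B \right)} = \frac{\sqrt{7}}{19} B = \frac{B \sqrt{7}}{19}$)
$\left(c{\left(Q \right)} + 12\right)^{2} = \left(\frac{1}{19} \cdot 52 \sqrt{7} + 12\right)^{2} = \left(\frac{52 \sqrt{7}}{19} + 12\right)^{2} = \left(12 + \frac{52 \sqrt{7}}{19}\right)^{2}$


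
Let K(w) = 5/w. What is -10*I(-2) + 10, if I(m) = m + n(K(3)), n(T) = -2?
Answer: 50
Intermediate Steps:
I(m) = -2 + m (I(m) = m - 2 = -2 + m)
-10*I(-2) + 10 = -10*(-2 - 2) + 10 = -10*(-4) + 10 = 40 + 10 = 50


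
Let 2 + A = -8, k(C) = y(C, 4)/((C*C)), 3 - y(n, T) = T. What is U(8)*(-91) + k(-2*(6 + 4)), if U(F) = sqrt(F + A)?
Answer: -1/400 - 91*I*sqrt(2) ≈ -0.0025 - 128.69*I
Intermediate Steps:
y(n, T) = 3 - T
k(C) = -1/C**2 (k(C) = (3 - 1*4)/((C*C)) = (3 - 4)/(C**2) = -1/C**2)
A = -10 (A = -2 - 8 = -10)
U(F) = sqrt(-10 + F) (U(F) = sqrt(F - 10) = sqrt(-10 + F))
U(8)*(-91) + k(-2*(6 + 4)) = sqrt(-10 + 8)*(-91) - 1/(-2*(6 + 4))**2 = sqrt(-2)*(-91) - 1/(-2*10)**2 = (I*sqrt(2))*(-91) - 1/(-20)**2 = -91*I*sqrt(2) - 1*1/400 = -91*I*sqrt(2) - 1/400 = -1/400 - 91*I*sqrt(2)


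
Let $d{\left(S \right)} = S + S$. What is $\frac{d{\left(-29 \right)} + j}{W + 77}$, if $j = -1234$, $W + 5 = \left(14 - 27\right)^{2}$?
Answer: $- \frac{1292}{241} \approx -5.361$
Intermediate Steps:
$d{\left(S \right)} = 2 S$
$W = 164$ ($W = -5 + \left(14 - 27\right)^{2} = -5 + \left(-13\right)^{2} = -5 + 169 = 164$)
$\frac{d{\left(-29 \right)} + j}{W + 77} = \frac{2 \left(-29\right) - 1234}{164 + 77} = \frac{-58 - 1234}{241} = \left(-1292\right) \frac{1}{241} = - \frac{1292}{241}$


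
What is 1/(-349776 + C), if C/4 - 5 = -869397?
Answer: -1/3827344 ≈ -2.6128e-7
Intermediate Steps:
C = -3477568 (C = 20 + 4*(-869397) = 20 - 3477588 = -3477568)
1/(-349776 + C) = 1/(-349776 - 3477568) = 1/(-3827344) = -1/3827344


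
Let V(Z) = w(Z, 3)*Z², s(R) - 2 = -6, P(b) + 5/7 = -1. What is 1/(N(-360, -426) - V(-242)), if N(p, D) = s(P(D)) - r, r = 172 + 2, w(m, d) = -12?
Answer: 1/702590 ≈ 1.4233e-6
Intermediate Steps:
P(b) = -12/7 (P(b) = -5/7 - 1 = -12/7)
s(R) = -4 (s(R) = 2 - 6 = -4)
r = 174
V(Z) = -12*Z²
N(p, D) = -178 (N(p, D) = -4 - 1*174 = -4 - 174 = -178)
1/(N(-360, -426) - V(-242)) = 1/(-178 - (-12)*(-242)²) = 1/(-178 - (-12)*58564) = 1/(-178 - 1*(-702768)) = 1/(-178 + 702768) = 1/702590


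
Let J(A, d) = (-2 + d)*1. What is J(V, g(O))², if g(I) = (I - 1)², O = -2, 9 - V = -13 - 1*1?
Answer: 49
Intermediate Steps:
V = 23 (V = 9 - (-13 - 1*1) = 9 - (-13 - 1) = 9 - 1*(-14) = 9 + 14 = 23)
g(I) = (-1 + I)²
J(A, d) = -2 + d
J(V, g(O))² = (-2 + (-1 - 2)²)² = (-2 + (-3)²)² = (-2 + 9)² = 7² = 49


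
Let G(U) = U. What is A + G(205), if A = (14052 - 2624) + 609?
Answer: 12242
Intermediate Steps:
A = 12037 (A = 11428 + 609 = 12037)
A + G(205) = 12037 + 205 = 12242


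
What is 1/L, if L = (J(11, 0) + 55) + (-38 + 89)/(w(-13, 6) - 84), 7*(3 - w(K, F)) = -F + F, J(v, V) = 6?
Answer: 27/1630 ≈ 0.016564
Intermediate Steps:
w(K, F) = 3 (w(K, F) = 3 - (-F + F)/7 = 3 - ⅐*0 = 3 + 0 = 3)
L = 1630/27 (L = (6 + 55) + (-38 + 89)/(3 - 84) = 61 + 51/(-81) = 61 + 51*(-1/81) = 61 - 17/27 = 1630/27 ≈ 60.370)
1/L = 1/(1630/27) = 27/1630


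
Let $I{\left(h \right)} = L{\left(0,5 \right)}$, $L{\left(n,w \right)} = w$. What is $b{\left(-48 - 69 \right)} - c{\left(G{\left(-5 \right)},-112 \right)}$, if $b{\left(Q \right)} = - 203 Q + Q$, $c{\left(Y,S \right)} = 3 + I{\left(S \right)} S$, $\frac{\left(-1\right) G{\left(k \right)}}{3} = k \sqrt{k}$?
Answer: $24191$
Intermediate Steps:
$I{\left(h \right)} = 5$
$G{\left(k \right)} = - 3 k^{\frac{3}{2}}$ ($G{\left(k \right)} = - 3 k \sqrt{k} = - 3 k^{\frac{3}{2}}$)
$c{\left(Y,S \right)} = 3 + 5 S$
$b{\left(Q \right)} = - 202 Q$
$b{\left(-48 - 69 \right)} - c{\left(G{\left(-5 \right)},-112 \right)} = - 202 \left(-48 - 69\right) - \left(3 + 5 \left(-112\right)\right) = \left(-202\right) \left(-117\right) - \left(3 - 560\right) = 23634 - -557 = 23634 + 557 = 24191$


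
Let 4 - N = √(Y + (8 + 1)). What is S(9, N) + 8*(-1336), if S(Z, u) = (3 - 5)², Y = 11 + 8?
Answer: -10684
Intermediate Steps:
Y = 19
N = 4 - 2*√7 (N = 4 - √(19 + (8 + 1)) = 4 - √(19 + 9) = 4 - √28 = 4 - 2*√7 ≈ -1.2915)
S(Z, u) = 4 (S(Z, u) = (-2)² = 4)
S(9, N) + 8*(-1336) = 4 + 8*(-1336) = 4 - 10688 = -10684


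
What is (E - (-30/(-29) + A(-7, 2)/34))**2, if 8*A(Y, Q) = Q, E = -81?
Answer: 104699486329/15555136 ≈ 6730.9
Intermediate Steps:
A(Y, Q) = Q/8
(E - (-30/(-29) + A(-7, 2)/34))**2 = (-81 - (-30/(-29) + ((1/8)*2)/34))**2 = (-81 - (-30*(-1/29) + (1/4)*(1/34)))**2 = (-81 - (30/29 + 1/136))**2 = (-81 - 1*4109/3944)**2 = (-81 - 4109/3944)**2 = (-323573/3944)**2 = 104699486329/15555136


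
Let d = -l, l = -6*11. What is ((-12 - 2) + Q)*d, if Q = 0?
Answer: -924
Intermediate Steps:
l = -66
d = 66 (d = -1*(-66) = 66)
((-12 - 2) + Q)*d = ((-12 - 2) + 0)*66 = (-14 + 0)*66 = -14*66 = -924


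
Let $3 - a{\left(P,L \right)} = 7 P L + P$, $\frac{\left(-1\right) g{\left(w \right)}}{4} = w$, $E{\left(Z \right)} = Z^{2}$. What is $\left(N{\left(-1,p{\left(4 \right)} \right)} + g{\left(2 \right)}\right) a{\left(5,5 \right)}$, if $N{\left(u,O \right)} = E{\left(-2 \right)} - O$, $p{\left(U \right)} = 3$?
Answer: $1239$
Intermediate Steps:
$g{\left(w \right)} = - 4 w$
$a{\left(P,L \right)} = 3 - P - 7 L P$ ($a{\left(P,L \right)} = 3 - \left(7 P L + P\right) = 3 - \left(7 L P + P\right) = 3 - \left(P + 7 L P\right) = 3 - P - 7 L P$)
$N{\left(u,O \right)} = 4 - O$ ($N{\left(u,O \right)} = \left(-2\right)^{2} - O = 4 - O$)
$\left(N{\left(-1,p{\left(4 \right)} \right)} + g{\left(2 \right)}\right) a{\left(5,5 \right)} = \left(\left(4 - 3\right) - 8\right) \left(3 - 5 - 35 \cdot 5\right) = \left(\left(4 - 3\right) - 8\right) \left(3 - 5 - 175\right) = \left(1 - 8\right) \left(-177\right) = \left(-7\right) \left(-177\right) = 1239$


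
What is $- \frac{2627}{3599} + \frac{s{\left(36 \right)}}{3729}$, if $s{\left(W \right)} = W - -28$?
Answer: $- \frac{9565747}{13420671} \approx -0.71276$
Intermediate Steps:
$s{\left(W \right)} = 28 + W$ ($s{\left(W \right)} = W + 28 = 28 + W$)
$- \frac{2627}{3599} + \frac{s{\left(36 \right)}}{3729} = - \frac{2627}{3599} + \frac{28 + 36}{3729} = \left(-2627\right) \frac{1}{3599} + 64 \cdot \frac{1}{3729} = - \frac{2627}{3599} + \frac{64}{3729} = - \frac{9565747}{13420671}$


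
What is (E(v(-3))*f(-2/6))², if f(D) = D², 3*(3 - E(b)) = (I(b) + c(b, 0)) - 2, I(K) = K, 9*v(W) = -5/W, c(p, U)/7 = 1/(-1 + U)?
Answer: 231361/531441 ≈ 0.43535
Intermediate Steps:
c(p, U) = 7/(-1 + U)
v(W) = -5/(9*W) (v(W) = (-5/W)/9 = -5/(9*W))
E(b) = 6 - b/3 (E(b) = 3 - ((b + 7/(-1 + 0)) - 2)/3 = 3 - ((b + 7/(-1)) - 2)/3 = 3 - ((b + 7*(-1)) - 2)/3 = 3 - ((b - 7) - 2)/3 = 3 - ((-7 + b) - 2)/3 = 3 - (-9 + b)/3 = 3 + (3 - b/3) = 6 - b/3)
(E(v(-3))*f(-2/6))² = ((6 - (-5)/(27*(-3)))*(-2/6)²)² = ((6 - (-5)*(-1)/(27*3))*(-2*⅙)²)² = ((6 - ⅓*5/27)*(-⅓)²)² = ((6 - 5/81)*(⅑))² = ((481/81)*(⅑))² = (481/729)² = 231361/531441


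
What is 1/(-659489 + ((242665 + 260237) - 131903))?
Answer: -1/288490 ≈ -3.4663e-6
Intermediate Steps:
1/(-659489 + ((242665 + 260237) - 131903)) = 1/(-659489 + (502902 - 131903)) = 1/(-659489 + 370999) = 1/(-288490) = -1/288490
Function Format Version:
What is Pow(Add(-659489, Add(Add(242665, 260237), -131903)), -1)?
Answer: Rational(-1, 288490) ≈ -3.4663e-6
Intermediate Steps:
Pow(Add(-659489, Add(Add(242665, 260237), -131903)), -1) = Pow(Add(-659489, Add(502902, -131903)), -1) = Pow(Add(-659489, 370999), -1) = Pow(-288490, -1) = Rational(-1, 288490)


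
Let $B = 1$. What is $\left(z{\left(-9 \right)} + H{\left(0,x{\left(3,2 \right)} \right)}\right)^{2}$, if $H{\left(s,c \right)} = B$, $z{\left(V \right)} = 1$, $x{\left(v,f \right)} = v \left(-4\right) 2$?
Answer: $4$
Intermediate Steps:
$x{\left(v,f \right)} = - 8 v$ ($x{\left(v,f \right)} = - 4 v 2 = - 8 v$)
$H{\left(s,c \right)} = 1$
$\left(z{\left(-9 \right)} + H{\left(0,x{\left(3,2 \right)} \right)}\right)^{2} = \left(1 + 1\right)^{2} = 2^{2} = 4$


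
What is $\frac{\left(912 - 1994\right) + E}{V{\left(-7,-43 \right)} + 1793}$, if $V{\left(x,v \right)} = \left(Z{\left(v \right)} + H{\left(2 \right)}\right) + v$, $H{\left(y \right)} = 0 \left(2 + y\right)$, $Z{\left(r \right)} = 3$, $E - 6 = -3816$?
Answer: $- \frac{4892}{1753} \approx -2.7906$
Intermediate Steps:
$E = -3810$ ($E = 6 - 3816 = -3810$)
$H{\left(y \right)} = 0$
$V{\left(x,v \right)} = 3 + v$ ($V{\left(x,v \right)} = \left(3 + 0\right) + v = 3 + v$)
$\frac{\left(912 - 1994\right) + E}{V{\left(-7,-43 \right)} + 1793} = \frac{\left(912 - 1994\right) - 3810}{\left(3 - 43\right) + 1793} = \frac{-1082 - 3810}{-40 + 1793} = - \frac{4892}{1753}$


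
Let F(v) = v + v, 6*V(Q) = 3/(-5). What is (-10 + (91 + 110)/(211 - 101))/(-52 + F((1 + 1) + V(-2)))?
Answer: 899/5302 ≈ 0.16956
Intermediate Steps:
V(Q) = -1/10 (V(Q) = (3/(-5))/6 = (3*(-1/5))/6 = (1/6)*(-3/5) = -1/10)
F(v) = 2*v
(-10 + (91 + 110)/(211 - 101))/(-52 + F((1 + 1) + V(-2))) = (-10 + (91 + 110)/(211 - 101))/(-52 + 2*((1 + 1) - 1/10)) = (-10 + 201/110)/(-52 + 2*(2 - 1/10)) = (-10 + 201*(1/110))/(-52 + 2*(19/10)) = (-10 + 201/110)/(-52 + 19/5) = -899/(110*(-241/5)) = -899/110*(-5/241) = 899/5302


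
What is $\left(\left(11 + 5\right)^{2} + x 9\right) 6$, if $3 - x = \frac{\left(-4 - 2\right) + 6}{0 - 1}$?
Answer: $1698$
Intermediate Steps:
$x = 3$ ($x = 3 - \frac{\left(-4 - 2\right) + 6}{0 - 1} = 3 - \frac{-6 + 6}{-1} = 3 - 0 \left(-1\right) = 3 - 0 = 3 + 0 = 3$)
$\left(\left(11 + 5\right)^{2} + x 9\right) 6 = \left(\left(11 + 5\right)^{2} + 3 \cdot 9\right) 6 = \left(16^{2} + 27\right) 6 = \left(256 + 27\right) 6 = 283 \cdot 6 = 1698$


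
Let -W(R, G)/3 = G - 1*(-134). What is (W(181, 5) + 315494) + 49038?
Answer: 364115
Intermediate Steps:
W(R, G) = -402 - 3*G (W(R, G) = -3*(G - 1*(-134)) = -3*(G + 134) = -3*(134 + G) = -402 - 3*G)
(W(181, 5) + 315494) + 49038 = ((-402 - 3*5) + 315494) + 49038 = ((-402 - 15) + 315494) + 49038 = (-417 + 315494) + 49038 = 315077 + 49038 = 364115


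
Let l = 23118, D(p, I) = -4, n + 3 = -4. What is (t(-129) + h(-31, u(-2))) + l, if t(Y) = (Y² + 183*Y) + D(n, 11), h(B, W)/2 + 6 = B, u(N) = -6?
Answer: 16074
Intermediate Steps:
n = -7 (n = -3 - 4 = -7)
h(B, W) = -12 + 2*B
t(Y) = -4 + Y² + 183*Y (t(Y) = (Y² + 183*Y) - 4 = -4 + Y² + 183*Y)
(t(-129) + h(-31, u(-2))) + l = ((-4 + (-129)² + 183*(-129)) + (-12 + 2*(-31))) + 23118 = ((-4 + 16641 - 23607) + (-12 - 62)) + 23118 = (-6970 - 74) + 23118 = -7044 + 23118 = 16074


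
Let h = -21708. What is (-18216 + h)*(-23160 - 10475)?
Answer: 1342843740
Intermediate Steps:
(-18216 + h)*(-23160 - 10475) = (-18216 - 21708)*(-23160 - 10475) = -39924*(-33635) = 1342843740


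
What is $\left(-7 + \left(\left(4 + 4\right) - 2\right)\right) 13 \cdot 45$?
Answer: $-585$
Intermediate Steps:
$\left(-7 + \left(\left(4 + 4\right) - 2\right)\right) 13 \cdot 45 = \left(-7 + \left(8 + \left(-5 + 3\right)\right)\right) 13 \cdot 45 = \left(-7 + \left(8 - 2\right)\right) 13 \cdot 45 = \left(-7 + 6\right) 13 \cdot 45 = \left(-1\right) 13 \cdot 45 = \left(-13\right) 45 = -585$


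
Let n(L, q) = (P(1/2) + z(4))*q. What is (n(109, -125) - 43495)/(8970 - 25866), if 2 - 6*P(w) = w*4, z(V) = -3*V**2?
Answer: 37495/16896 ≈ 2.2192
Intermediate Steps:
P(w) = 1/3 - 2*w/3 (P(w) = 1/3 - w*4/6 = 1/3 - 2*w/3)
n(L, q) = -48*q (n(L, q) = ((1/3 - 2/3/2) - 3*4**2)*q = ((1/3 - 2/3*1/2) - 3*16)*q = ((1/3 - 1/3) - 48)*q = (0 - 48)*q = -48*q)
(n(109, -125) - 43495)/(8970 - 25866) = (-48*(-125) - 43495)/(8970 - 25866) = (6000 - 43495)/(-16896) = -37495*(-1/16896) = 37495/16896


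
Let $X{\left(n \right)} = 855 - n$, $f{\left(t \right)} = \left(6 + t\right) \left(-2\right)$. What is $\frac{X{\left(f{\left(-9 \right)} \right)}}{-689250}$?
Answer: $- \frac{283}{229750} \approx -0.0012318$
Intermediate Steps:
$f{\left(t \right)} = -12 - 2 t$
$\frac{X{\left(f{\left(-9 \right)} \right)}}{-689250} = \frac{855 - \left(-12 - -18\right)}{-689250} = \left(855 - \left(-12 + 18\right)\right) \left(- \frac{1}{689250}\right) = \left(855 - 6\right) \left(- \frac{1}{689250}\right) = 849 \left(- \frac{1}{689250}\right) = - \frac{283}{229750}$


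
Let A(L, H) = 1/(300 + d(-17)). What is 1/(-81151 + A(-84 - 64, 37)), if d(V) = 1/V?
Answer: -5099/413788932 ≈ -1.2323e-5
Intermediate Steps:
A(L, H) = 17/5099 (A(L, H) = 1/(300 + 1/(-17)) = 1/(300 - 1/17) = 1/(5099/17) = 17/5099)
1/(-81151 + A(-84 - 64, 37)) = 1/(-81151 + 17/5099) = 1/(-413788932/5099) = -5099/413788932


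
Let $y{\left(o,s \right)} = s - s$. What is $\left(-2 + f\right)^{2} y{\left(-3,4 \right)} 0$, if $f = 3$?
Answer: $0$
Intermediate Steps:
$y{\left(o,s \right)} = 0$
$\left(-2 + f\right)^{2} y{\left(-3,4 \right)} 0 = \left(-2 + 3\right)^{2} \cdot 0 \cdot 0 = 1^{2} \cdot 0 \cdot 0 = 1 \cdot 0 \cdot 0 = 0 \cdot 0 = 0$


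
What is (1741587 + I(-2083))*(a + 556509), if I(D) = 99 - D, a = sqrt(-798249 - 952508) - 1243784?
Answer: -1198448839475 + 1743769*I*sqrt(1750757) ≈ -1.1984e+12 + 2.3073e+9*I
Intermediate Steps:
a = -1243784 + I*sqrt(1750757) (a = sqrt(-1750757) - 1243784 = I*sqrt(1750757) - 1243784 = -1243784 + I*sqrt(1750757) ≈ -1.2438e+6 + 1323.2*I)
(1741587 + I(-2083))*(a + 556509) = (1741587 + (99 - 1*(-2083)))*((-1243784 + I*sqrt(1750757)) + 556509) = (1741587 + (99 + 2083))*(-687275 + I*sqrt(1750757)) = (1741587 + 2182)*(-687275 + I*sqrt(1750757)) = 1743769*(-687275 + I*sqrt(1750757)) = -1198448839475 + 1743769*I*sqrt(1750757)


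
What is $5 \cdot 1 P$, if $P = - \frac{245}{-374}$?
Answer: $\frac{1225}{374} \approx 3.2754$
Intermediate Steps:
$P = \frac{245}{374}$ ($P = \left(-245\right) \left(- \frac{1}{374}\right) = \frac{245}{374} \approx 0.65508$)
$5 \cdot 1 P = 5 \cdot 1 \cdot \frac{245}{374} = 5 \cdot \frac{245}{374} = \frac{1225}{374}$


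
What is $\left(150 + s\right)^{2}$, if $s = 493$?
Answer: $413449$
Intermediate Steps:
$\left(150 + s\right)^{2} = \left(150 + 493\right)^{2} = 643^{2} = 413449$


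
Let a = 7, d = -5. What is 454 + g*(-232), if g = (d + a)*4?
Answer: -1402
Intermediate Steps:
g = 8 (g = (-5 + 7)*4 = 2*4 = 8)
454 + g*(-232) = 454 + 8*(-232) = 454 - 1856 = -1402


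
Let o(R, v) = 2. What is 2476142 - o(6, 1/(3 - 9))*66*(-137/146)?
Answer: 180767408/73 ≈ 2.4763e+6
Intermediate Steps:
2476142 - o(6, 1/(3 - 9))*66*(-137/146) = 2476142 - 2*66*(-137/146) = 2476142 - 132*(-137*1/146) = 2476142 - 132*(-137)/146 = 2476142 - 1*(-9042/73) = 2476142 + 9042/73 = 180767408/73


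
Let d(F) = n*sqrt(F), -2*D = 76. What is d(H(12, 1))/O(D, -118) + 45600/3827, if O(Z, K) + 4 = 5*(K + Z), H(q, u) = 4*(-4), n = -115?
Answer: 45600/3827 + 115*I/196 ≈ 11.915 + 0.58673*I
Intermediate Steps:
H(q, u) = -16
D = -38 (D = -1/2*76 = -38)
O(Z, K) = -4 + 5*K + 5*Z (O(Z, K) = -4 + 5*(K + Z) = -4 + (5*K + 5*Z) = -4 + 5*K + 5*Z)
d(F) = -115*sqrt(F)
d(H(12, 1))/O(D, -118) + 45600/3827 = (-460*I)/(-4 + 5*(-118) + 5*(-38)) + 45600/3827 = (-460*I)/(-4 - 590 - 190) + 45600*(1/3827) = -460*I/(-784) + 45600/3827 = -460*I*(-1/784) + 45600/3827 = 115*I/196 + 45600/3827 = 45600/3827 + 115*I/196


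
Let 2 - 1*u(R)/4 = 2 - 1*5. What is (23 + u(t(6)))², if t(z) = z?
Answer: 1849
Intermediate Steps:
u(R) = 20 (u(R) = 8 - 4*(2 - 1*5) = 8 - 4*(2 - 5) = 8 - 4*(-3) = 8 + 12 = 20)
(23 + u(t(6)))² = (23 + 20)² = 43² = 1849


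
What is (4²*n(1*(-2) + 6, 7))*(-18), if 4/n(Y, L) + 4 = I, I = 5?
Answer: -1152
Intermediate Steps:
n(Y, L) = 4 (n(Y, L) = 4/(-4 + 5) = 4/1 = 4*1 = 4)
(4²*n(1*(-2) + 6, 7))*(-18) = (4²*4)*(-18) = (16*4)*(-18) = 64*(-18) = -1152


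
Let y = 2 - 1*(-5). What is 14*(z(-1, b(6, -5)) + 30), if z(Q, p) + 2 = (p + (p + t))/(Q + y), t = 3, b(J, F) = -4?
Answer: 1141/3 ≈ 380.33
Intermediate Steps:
y = 7 (y = 2 + 5 = 7)
z(Q, p) = -2 + (3 + 2*p)/(7 + Q) (z(Q, p) = -2 + (p + (p + 3))/(Q + 7) = -2 + (p + (3 + p))/(7 + Q) = -2 + (3 + 2*p)/(7 + Q))
14*(z(-1, b(6, -5)) + 30) = 14*((-11 - 2*(-1) + 2*(-4))/(7 - 1) + 30) = 14*((-11 + 2 - 8)/6 + 30) = 14*((⅙)*(-17) + 30) = 14*(-17/6 + 30) = 14*(163/6) = 1141/3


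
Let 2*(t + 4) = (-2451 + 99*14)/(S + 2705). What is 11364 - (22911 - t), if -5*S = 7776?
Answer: -132818723/11498 ≈ -11551.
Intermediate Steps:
S = -7776/5 (S = -⅕*7776 = -7776/5 ≈ -1555.2)
t = -51317/11498 (t = -4 + ((-2451 + 99*14)/(-7776/5 + 2705))/2 = -4 + ((-2451 + 1386)/(5749/5))/2 = -4 + (-1065*5/5749)/2 = -4 + (½)*(-5325/5749) = -4 - 5325/11498 = -51317/11498 ≈ -4.4631)
11364 - (22911 - t) = 11364 - (22911 - 1*(-51317/11498)) = 11364 - (22911 + 51317/11498) = 11364 - 1*263481995/11498 = 11364 - 263481995/11498 = -132818723/11498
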